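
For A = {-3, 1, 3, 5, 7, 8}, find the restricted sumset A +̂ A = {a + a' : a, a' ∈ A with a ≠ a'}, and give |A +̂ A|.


Restricted sumset: A +̂ A = {a + a' : a ∈ A, a' ∈ A, a ≠ a'}.
Equivalently, take A + A and drop any sum 2a that is achievable ONLY as a + a for a ∈ A (i.e. sums representable only with equal summands).
Enumerate pairs (a, a') with a < a' (symmetric, so each unordered pair gives one sum; this covers all a ≠ a'):
  -3 + 1 = -2
  -3 + 3 = 0
  -3 + 5 = 2
  -3 + 7 = 4
  -3 + 8 = 5
  1 + 3 = 4
  1 + 5 = 6
  1 + 7 = 8
  1 + 8 = 9
  3 + 5 = 8
  3 + 7 = 10
  3 + 8 = 11
  5 + 7 = 12
  5 + 8 = 13
  7 + 8 = 15
Collected distinct sums: {-2, 0, 2, 4, 5, 6, 8, 9, 10, 11, 12, 13, 15}
|A +̂ A| = 13
(Reference bound: |A +̂ A| ≥ 2|A| - 3 for |A| ≥ 2, with |A| = 6 giving ≥ 9.)

|A +̂ A| = 13


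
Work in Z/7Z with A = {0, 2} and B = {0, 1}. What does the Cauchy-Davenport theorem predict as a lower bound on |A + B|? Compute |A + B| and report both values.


Cauchy-Davenport: |A + B| ≥ min(p, |A| + |B| - 1) for A, B nonempty in Z/pZ.
|A| = 2, |B| = 2, p = 7.
CD lower bound = min(7, 2 + 2 - 1) = min(7, 3) = 3.
Compute A + B mod 7 directly:
a = 0: 0+0=0, 0+1=1
a = 2: 2+0=2, 2+1=3
A + B = {0, 1, 2, 3}, so |A + B| = 4.
Verify: 4 ≥ 3? Yes ✓.

CD lower bound = 3, actual |A + B| = 4.


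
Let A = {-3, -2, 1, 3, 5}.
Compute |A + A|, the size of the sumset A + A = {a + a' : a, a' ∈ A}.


A + A = {a + a' : a, a' ∈ A}; |A| = 5.
General bounds: 2|A| - 1 ≤ |A + A| ≤ |A|(|A|+1)/2, i.e. 9 ≤ |A + A| ≤ 15.
Lower bound 2|A|-1 is attained iff A is an arithmetic progression.
Enumerate sums a + a' for a ≤ a' (symmetric, so this suffices):
a = -3: -3+-3=-6, -3+-2=-5, -3+1=-2, -3+3=0, -3+5=2
a = -2: -2+-2=-4, -2+1=-1, -2+3=1, -2+5=3
a = 1: 1+1=2, 1+3=4, 1+5=6
a = 3: 3+3=6, 3+5=8
a = 5: 5+5=10
Distinct sums: {-6, -5, -4, -2, -1, 0, 1, 2, 3, 4, 6, 8, 10}
|A + A| = 13

|A + A| = 13


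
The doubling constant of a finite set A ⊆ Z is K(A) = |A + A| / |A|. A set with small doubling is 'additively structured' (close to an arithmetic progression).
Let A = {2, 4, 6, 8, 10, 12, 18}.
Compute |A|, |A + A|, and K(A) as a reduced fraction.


|A| = 7.
Compute A + A by enumerating all 49 pairs.
A + A = {4, 6, 8, 10, 12, 14, 16, 18, 20, 22, 24, 26, 28, 30, 36}, so |A + A| = 15.
K = |A + A| / |A| = 15/7 (already in lowest terms) ≈ 2.1429.
Reference: AP of size 7 gives K = 13/7 ≈ 1.8571; a fully generic set of size 7 gives K ≈ 4.0000.

|A| = 7, |A + A| = 15, K = 15/7.


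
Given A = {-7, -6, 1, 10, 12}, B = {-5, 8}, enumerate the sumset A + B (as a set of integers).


A + B = {a + b : a ∈ A, b ∈ B}.
Enumerate all |A|·|B| = 5·2 = 10 pairs (a, b) and collect distinct sums.
a = -7: -7+-5=-12, -7+8=1
a = -6: -6+-5=-11, -6+8=2
a = 1: 1+-5=-4, 1+8=9
a = 10: 10+-5=5, 10+8=18
a = 12: 12+-5=7, 12+8=20
Collecting distinct sums: A + B = {-12, -11, -4, 1, 2, 5, 7, 9, 18, 20}
|A + B| = 10

A + B = {-12, -11, -4, 1, 2, 5, 7, 9, 18, 20}


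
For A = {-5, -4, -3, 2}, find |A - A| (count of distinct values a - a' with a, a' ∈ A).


A - A = {a - a' : a, a' ∈ A}; |A| = 4.
Bounds: 2|A|-1 ≤ |A - A| ≤ |A|² - |A| + 1, i.e. 7 ≤ |A - A| ≤ 13.
Note: 0 ∈ A - A always (from a - a). The set is symmetric: if d ∈ A - A then -d ∈ A - A.
Enumerate nonzero differences d = a - a' with a > a' (then include -d):
Positive differences: {1, 2, 5, 6, 7}
Full difference set: {0} ∪ (positive diffs) ∪ (negative diffs).
|A - A| = 1 + 2·5 = 11 (matches direct enumeration: 11).

|A - A| = 11


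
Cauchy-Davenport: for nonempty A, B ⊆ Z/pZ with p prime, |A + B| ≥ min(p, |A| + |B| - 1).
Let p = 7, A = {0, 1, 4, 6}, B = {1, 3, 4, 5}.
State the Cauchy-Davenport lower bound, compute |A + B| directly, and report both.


Cauchy-Davenport: |A + B| ≥ min(p, |A| + |B| - 1) for A, B nonempty in Z/pZ.
|A| = 4, |B| = 4, p = 7.
CD lower bound = min(7, 4 + 4 - 1) = min(7, 7) = 7.
Compute A + B mod 7 directly:
a = 0: 0+1=1, 0+3=3, 0+4=4, 0+5=5
a = 1: 1+1=2, 1+3=4, 1+4=5, 1+5=6
a = 4: 4+1=5, 4+3=0, 4+4=1, 4+5=2
a = 6: 6+1=0, 6+3=2, 6+4=3, 6+5=4
A + B = {0, 1, 2, 3, 4, 5, 6}, so |A + B| = 7.
Verify: 7 ≥ 7? Yes ✓.

CD lower bound = 7, actual |A + B| = 7.


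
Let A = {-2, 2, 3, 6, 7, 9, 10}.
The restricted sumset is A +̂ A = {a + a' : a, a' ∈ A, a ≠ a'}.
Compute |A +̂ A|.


Restricted sumset: A +̂ A = {a + a' : a ∈ A, a' ∈ A, a ≠ a'}.
Equivalently, take A + A and drop any sum 2a that is achievable ONLY as a + a for a ∈ A (i.e. sums representable only with equal summands).
Enumerate pairs (a, a') with a < a' (symmetric, so each unordered pair gives one sum; this covers all a ≠ a'):
  -2 + 2 = 0
  -2 + 3 = 1
  -2 + 6 = 4
  -2 + 7 = 5
  -2 + 9 = 7
  -2 + 10 = 8
  2 + 3 = 5
  2 + 6 = 8
  2 + 7 = 9
  2 + 9 = 11
  2 + 10 = 12
  3 + 6 = 9
  3 + 7 = 10
  3 + 9 = 12
  3 + 10 = 13
  6 + 7 = 13
  6 + 9 = 15
  6 + 10 = 16
  7 + 9 = 16
  7 + 10 = 17
  9 + 10 = 19
Collected distinct sums: {0, 1, 4, 5, 7, 8, 9, 10, 11, 12, 13, 15, 16, 17, 19}
|A +̂ A| = 15
(Reference bound: |A +̂ A| ≥ 2|A| - 3 for |A| ≥ 2, with |A| = 7 giving ≥ 11.)

|A +̂ A| = 15


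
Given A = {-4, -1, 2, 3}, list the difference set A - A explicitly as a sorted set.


A - A = {a - a' : a, a' ∈ A}.
Compute a - a' for each ordered pair (a, a'):
a = -4: -4--4=0, -4--1=-3, -4-2=-6, -4-3=-7
a = -1: -1--4=3, -1--1=0, -1-2=-3, -1-3=-4
a = 2: 2--4=6, 2--1=3, 2-2=0, 2-3=-1
a = 3: 3--4=7, 3--1=4, 3-2=1, 3-3=0
Collecting distinct values (and noting 0 appears from a-a):
A - A = {-7, -6, -4, -3, -1, 0, 1, 3, 4, 6, 7}
|A - A| = 11

A - A = {-7, -6, -4, -3, -1, 0, 1, 3, 4, 6, 7}


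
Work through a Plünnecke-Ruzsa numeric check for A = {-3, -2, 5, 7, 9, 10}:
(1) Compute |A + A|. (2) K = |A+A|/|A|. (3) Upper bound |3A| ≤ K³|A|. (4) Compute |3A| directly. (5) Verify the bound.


|A| = 6.
Step 1: Compute A + A by enumerating all 36 pairs.
A + A = {-6, -5, -4, 2, 3, 4, 5, 6, 7, 8, 10, 12, 14, 15, 16, 17, 18, 19, 20}, so |A + A| = 19.
Step 2: Doubling constant K = |A + A|/|A| = 19/6 = 19/6 ≈ 3.1667.
Step 3: Plünnecke-Ruzsa gives |3A| ≤ K³·|A| = (3.1667)³ · 6 ≈ 190.5278.
Step 4: Compute 3A = A + A + A directly by enumerating all triples (a,b,c) ∈ A³; |3A| = 36.
Step 5: Check 36 ≤ 190.5278? Yes ✓.

K = 19/6, Plünnecke-Ruzsa bound K³|A| ≈ 190.5278, |3A| = 36, inequality holds.


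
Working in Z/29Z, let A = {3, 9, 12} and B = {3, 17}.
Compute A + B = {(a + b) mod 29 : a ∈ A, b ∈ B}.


Work in Z/29Z: reduce every sum a + b modulo 29.
Enumerate all 6 pairs:
a = 3: 3+3=6, 3+17=20
a = 9: 9+3=12, 9+17=26
a = 12: 12+3=15, 12+17=0
Distinct residues collected: {0, 6, 12, 15, 20, 26}
|A + B| = 6 (out of 29 total residues).

A + B = {0, 6, 12, 15, 20, 26}


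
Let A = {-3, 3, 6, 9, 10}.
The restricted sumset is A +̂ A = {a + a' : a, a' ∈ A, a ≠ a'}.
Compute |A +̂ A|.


Restricted sumset: A +̂ A = {a + a' : a ∈ A, a' ∈ A, a ≠ a'}.
Equivalently, take A + A and drop any sum 2a that is achievable ONLY as a + a for a ∈ A (i.e. sums representable only with equal summands).
Enumerate pairs (a, a') with a < a' (symmetric, so each unordered pair gives one sum; this covers all a ≠ a'):
  -3 + 3 = 0
  -3 + 6 = 3
  -3 + 9 = 6
  -3 + 10 = 7
  3 + 6 = 9
  3 + 9 = 12
  3 + 10 = 13
  6 + 9 = 15
  6 + 10 = 16
  9 + 10 = 19
Collected distinct sums: {0, 3, 6, 7, 9, 12, 13, 15, 16, 19}
|A +̂ A| = 10
(Reference bound: |A +̂ A| ≥ 2|A| - 3 for |A| ≥ 2, with |A| = 5 giving ≥ 7.)

|A +̂ A| = 10


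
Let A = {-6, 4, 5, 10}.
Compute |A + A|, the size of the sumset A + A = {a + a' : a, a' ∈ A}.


A + A = {a + a' : a, a' ∈ A}; |A| = 4.
General bounds: 2|A| - 1 ≤ |A + A| ≤ |A|(|A|+1)/2, i.e. 7 ≤ |A + A| ≤ 10.
Lower bound 2|A|-1 is attained iff A is an arithmetic progression.
Enumerate sums a + a' for a ≤ a' (symmetric, so this suffices):
a = -6: -6+-6=-12, -6+4=-2, -6+5=-1, -6+10=4
a = 4: 4+4=8, 4+5=9, 4+10=14
a = 5: 5+5=10, 5+10=15
a = 10: 10+10=20
Distinct sums: {-12, -2, -1, 4, 8, 9, 10, 14, 15, 20}
|A + A| = 10

|A + A| = 10


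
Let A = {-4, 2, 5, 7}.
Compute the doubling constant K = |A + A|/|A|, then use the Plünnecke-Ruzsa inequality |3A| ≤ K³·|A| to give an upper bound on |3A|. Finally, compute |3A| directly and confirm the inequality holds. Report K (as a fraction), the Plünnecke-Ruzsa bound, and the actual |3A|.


|A| = 4.
Step 1: Compute A + A by enumerating all 16 pairs.
A + A = {-8, -2, 1, 3, 4, 7, 9, 10, 12, 14}, so |A + A| = 10.
Step 2: Doubling constant K = |A + A|/|A| = 10/4 = 10/4 ≈ 2.5000.
Step 3: Plünnecke-Ruzsa gives |3A| ≤ K³·|A| = (2.5000)³ · 4 ≈ 62.5000.
Step 4: Compute 3A = A + A + A directly by enumerating all triples (a,b,c) ∈ A³; |3A| = 19.
Step 5: Check 19 ≤ 62.5000? Yes ✓.

K = 10/4, Plünnecke-Ruzsa bound K³|A| ≈ 62.5000, |3A| = 19, inequality holds.


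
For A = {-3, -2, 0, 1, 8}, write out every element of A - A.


A - A = {a - a' : a, a' ∈ A}.
Compute a - a' for each ordered pair (a, a'):
a = -3: -3--3=0, -3--2=-1, -3-0=-3, -3-1=-4, -3-8=-11
a = -2: -2--3=1, -2--2=0, -2-0=-2, -2-1=-3, -2-8=-10
a = 0: 0--3=3, 0--2=2, 0-0=0, 0-1=-1, 0-8=-8
a = 1: 1--3=4, 1--2=3, 1-0=1, 1-1=0, 1-8=-7
a = 8: 8--3=11, 8--2=10, 8-0=8, 8-1=7, 8-8=0
Collecting distinct values (and noting 0 appears from a-a):
A - A = {-11, -10, -8, -7, -4, -3, -2, -1, 0, 1, 2, 3, 4, 7, 8, 10, 11}
|A - A| = 17

A - A = {-11, -10, -8, -7, -4, -3, -2, -1, 0, 1, 2, 3, 4, 7, 8, 10, 11}


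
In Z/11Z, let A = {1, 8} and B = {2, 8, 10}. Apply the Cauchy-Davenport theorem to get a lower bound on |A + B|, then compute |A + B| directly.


Cauchy-Davenport: |A + B| ≥ min(p, |A| + |B| - 1) for A, B nonempty in Z/pZ.
|A| = 2, |B| = 3, p = 11.
CD lower bound = min(11, 2 + 3 - 1) = min(11, 4) = 4.
Compute A + B mod 11 directly:
a = 1: 1+2=3, 1+8=9, 1+10=0
a = 8: 8+2=10, 8+8=5, 8+10=7
A + B = {0, 3, 5, 7, 9, 10}, so |A + B| = 6.
Verify: 6 ≥ 4? Yes ✓.

CD lower bound = 4, actual |A + B| = 6.


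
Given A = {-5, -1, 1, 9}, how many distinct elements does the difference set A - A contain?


A - A = {a - a' : a, a' ∈ A}; |A| = 4.
Bounds: 2|A|-1 ≤ |A - A| ≤ |A|² - |A| + 1, i.e. 7 ≤ |A - A| ≤ 13.
Note: 0 ∈ A - A always (from a - a). The set is symmetric: if d ∈ A - A then -d ∈ A - A.
Enumerate nonzero differences d = a - a' with a > a' (then include -d):
Positive differences: {2, 4, 6, 8, 10, 14}
Full difference set: {0} ∪ (positive diffs) ∪ (negative diffs).
|A - A| = 1 + 2·6 = 13 (matches direct enumeration: 13).

|A - A| = 13


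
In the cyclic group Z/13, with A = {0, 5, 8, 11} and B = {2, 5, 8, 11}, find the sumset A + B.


Work in Z/13Z: reduce every sum a + b modulo 13.
Enumerate all 16 pairs:
a = 0: 0+2=2, 0+5=5, 0+8=8, 0+11=11
a = 5: 5+2=7, 5+5=10, 5+8=0, 5+11=3
a = 8: 8+2=10, 8+5=0, 8+8=3, 8+11=6
a = 11: 11+2=0, 11+5=3, 11+8=6, 11+11=9
Distinct residues collected: {0, 2, 3, 5, 6, 7, 8, 9, 10, 11}
|A + B| = 10 (out of 13 total residues).

A + B = {0, 2, 3, 5, 6, 7, 8, 9, 10, 11}


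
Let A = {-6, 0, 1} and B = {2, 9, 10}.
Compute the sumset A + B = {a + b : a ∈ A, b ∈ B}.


A + B = {a + b : a ∈ A, b ∈ B}.
Enumerate all |A|·|B| = 3·3 = 9 pairs (a, b) and collect distinct sums.
a = -6: -6+2=-4, -6+9=3, -6+10=4
a = 0: 0+2=2, 0+9=9, 0+10=10
a = 1: 1+2=3, 1+9=10, 1+10=11
Collecting distinct sums: A + B = {-4, 2, 3, 4, 9, 10, 11}
|A + B| = 7

A + B = {-4, 2, 3, 4, 9, 10, 11}


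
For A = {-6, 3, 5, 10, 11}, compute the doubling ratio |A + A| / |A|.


|A| = 5.
Compute A + A by enumerating all 25 pairs.
A + A = {-12, -3, -1, 4, 5, 6, 8, 10, 13, 14, 15, 16, 20, 21, 22}, so |A + A| = 15.
K = |A + A| / |A| = 15/5 = 3/1 ≈ 3.0000.
Reference: AP of size 5 gives K = 9/5 ≈ 1.8000; a fully generic set of size 5 gives K ≈ 3.0000.

|A| = 5, |A + A| = 15, K = 15/5 = 3/1.


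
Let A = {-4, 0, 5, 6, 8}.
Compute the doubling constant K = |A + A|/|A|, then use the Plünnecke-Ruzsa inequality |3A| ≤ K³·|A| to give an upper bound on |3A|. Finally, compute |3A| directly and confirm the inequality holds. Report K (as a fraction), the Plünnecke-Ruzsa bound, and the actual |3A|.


|A| = 5.
Step 1: Compute A + A by enumerating all 25 pairs.
A + A = {-8, -4, 0, 1, 2, 4, 5, 6, 8, 10, 11, 12, 13, 14, 16}, so |A + A| = 15.
Step 2: Doubling constant K = |A + A|/|A| = 15/5 = 15/5 ≈ 3.0000.
Step 3: Plünnecke-Ruzsa gives |3A| ≤ K³·|A| = (3.0000)³ · 5 ≈ 135.0000.
Step 4: Compute 3A = A + A + A directly by enumerating all triples (a,b,c) ∈ A³; |3A| = 28.
Step 5: Check 28 ≤ 135.0000? Yes ✓.

K = 15/5, Plünnecke-Ruzsa bound K³|A| ≈ 135.0000, |3A| = 28, inequality holds.


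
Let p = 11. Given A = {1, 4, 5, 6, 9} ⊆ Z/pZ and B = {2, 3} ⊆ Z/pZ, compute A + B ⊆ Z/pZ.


Work in Z/11Z: reduce every sum a + b modulo 11.
Enumerate all 10 pairs:
a = 1: 1+2=3, 1+3=4
a = 4: 4+2=6, 4+3=7
a = 5: 5+2=7, 5+3=8
a = 6: 6+2=8, 6+3=9
a = 9: 9+2=0, 9+3=1
Distinct residues collected: {0, 1, 3, 4, 6, 7, 8, 9}
|A + B| = 8 (out of 11 total residues).

A + B = {0, 1, 3, 4, 6, 7, 8, 9}


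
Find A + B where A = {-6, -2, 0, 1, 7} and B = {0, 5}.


A + B = {a + b : a ∈ A, b ∈ B}.
Enumerate all |A|·|B| = 5·2 = 10 pairs (a, b) and collect distinct sums.
a = -6: -6+0=-6, -6+5=-1
a = -2: -2+0=-2, -2+5=3
a = 0: 0+0=0, 0+5=5
a = 1: 1+0=1, 1+5=6
a = 7: 7+0=7, 7+5=12
Collecting distinct sums: A + B = {-6, -2, -1, 0, 1, 3, 5, 6, 7, 12}
|A + B| = 10

A + B = {-6, -2, -1, 0, 1, 3, 5, 6, 7, 12}


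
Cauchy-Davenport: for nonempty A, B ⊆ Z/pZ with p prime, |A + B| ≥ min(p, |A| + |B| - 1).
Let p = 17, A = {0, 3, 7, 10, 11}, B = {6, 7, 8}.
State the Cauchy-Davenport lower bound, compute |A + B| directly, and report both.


Cauchy-Davenport: |A + B| ≥ min(p, |A| + |B| - 1) for A, B nonempty in Z/pZ.
|A| = 5, |B| = 3, p = 17.
CD lower bound = min(17, 5 + 3 - 1) = min(17, 7) = 7.
Compute A + B mod 17 directly:
a = 0: 0+6=6, 0+7=7, 0+8=8
a = 3: 3+6=9, 3+7=10, 3+8=11
a = 7: 7+6=13, 7+7=14, 7+8=15
a = 10: 10+6=16, 10+7=0, 10+8=1
a = 11: 11+6=0, 11+7=1, 11+8=2
A + B = {0, 1, 2, 6, 7, 8, 9, 10, 11, 13, 14, 15, 16}, so |A + B| = 13.
Verify: 13 ≥ 7? Yes ✓.

CD lower bound = 7, actual |A + B| = 13.


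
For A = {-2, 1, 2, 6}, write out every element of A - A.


A - A = {a - a' : a, a' ∈ A}.
Compute a - a' for each ordered pair (a, a'):
a = -2: -2--2=0, -2-1=-3, -2-2=-4, -2-6=-8
a = 1: 1--2=3, 1-1=0, 1-2=-1, 1-6=-5
a = 2: 2--2=4, 2-1=1, 2-2=0, 2-6=-4
a = 6: 6--2=8, 6-1=5, 6-2=4, 6-6=0
Collecting distinct values (and noting 0 appears from a-a):
A - A = {-8, -5, -4, -3, -1, 0, 1, 3, 4, 5, 8}
|A - A| = 11

A - A = {-8, -5, -4, -3, -1, 0, 1, 3, 4, 5, 8}


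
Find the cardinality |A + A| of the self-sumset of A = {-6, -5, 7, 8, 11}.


A + A = {a + a' : a, a' ∈ A}; |A| = 5.
General bounds: 2|A| - 1 ≤ |A + A| ≤ |A|(|A|+1)/2, i.e. 9 ≤ |A + A| ≤ 15.
Lower bound 2|A|-1 is attained iff A is an arithmetic progression.
Enumerate sums a + a' for a ≤ a' (symmetric, so this suffices):
a = -6: -6+-6=-12, -6+-5=-11, -6+7=1, -6+8=2, -6+11=5
a = -5: -5+-5=-10, -5+7=2, -5+8=3, -5+11=6
a = 7: 7+7=14, 7+8=15, 7+11=18
a = 8: 8+8=16, 8+11=19
a = 11: 11+11=22
Distinct sums: {-12, -11, -10, 1, 2, 3, 5, 6, 14, 15, 16, 18, 19, 22}
|A + A| = 14

|A + A| = 14


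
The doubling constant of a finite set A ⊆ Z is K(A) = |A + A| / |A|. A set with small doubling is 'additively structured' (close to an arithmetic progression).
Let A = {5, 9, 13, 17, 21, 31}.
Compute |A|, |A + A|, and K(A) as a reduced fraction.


|A| = 6.
Compute A + A by enumerating all 36 pairs.
A + A = {10, 14, 18, 22, 26, 30, 34, 36, 38, 40, 42, 44, 48, 52, 62}, so |A + A| = 15.
K = |A + A| / |A| = 15/6 = 5/2 ≈ 2.5000.
Reference: AP of size 6 gives K = 11/6 ≈ 1.8333; a fully generic set of size 6 gives K ≈ 3.5000.

|A| = 6, |A + A| = 15, K = 15/6 = 5/2.


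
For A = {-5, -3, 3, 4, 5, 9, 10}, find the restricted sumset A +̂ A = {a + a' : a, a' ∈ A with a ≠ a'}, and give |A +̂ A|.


Restricted sumset: A +̂ A = {a + a' : a ∈ A, a' ∈ A, a ≠ a'}.
Equivalently, take A + A and drop any sum 2a that is achievable ONLY as a + a for a ∈ A (i.e. sums representable only with equal summands).
Enumerate pairs (a, a') with a < a' (symmetric, so each unordered pair gives one sum; this covers all a ≠ a'):
  -5 + -3 = -8
  -5 + 3 = -2
  -5 + 4 = -1
  -5 + 5 = 0
  -5 + 9 = 4
  -5 + 10 = 5
  -3 + 3 = 0
  -3 + 4 = 1
  -3 + 5 = 2
  -3 + 9 = 6
  -3 + 10 = 7
  3 + 4 = 7
  3 + 5 = 8
  3 + 9 = 12
  3 + 10 = 13
  4 + 5 = 9
  4 + 9 = 13
  4 + 10 = 14
  5 + 9 = 14
  5 + 10 = 15
  9 + 10 = 19
Collected distinct sums: {-8, -2, -1, 0, 1, 2, 4, 5, 6, 7, 8, 9, 12, 13, 14, 15, 19}
|A +̂ A| = 17
(Reference bound: |A +̂ A| ≥ 2|A| - 3 for |A| ≥ 2, with |A| = 7 giving ≥ 11.)

|A +̂ A| = 17


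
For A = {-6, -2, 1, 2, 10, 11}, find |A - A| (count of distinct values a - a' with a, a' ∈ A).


A - A = {a - a' : a, a' ∈ A}; |A| = 6.
Bounds: 2|A|-1 ≤ |A - A| ≤ |A|² - |A| + 1, i.e. 11 ≤ |A - A| ≤ 31.
Note: 0 ∈ A - A always (from a - a). The set is symmetric: if d ∈ A - A then -d ∈ A - A.
Enumerate nonzero differences d = a - a' with a > a' (then include -d):
Positive differences: {1, 3, 4, 7, 8, 9, 10, 12, 13, 16, 17}
Full difference set: {0} ∪ (positive diffs) ∪ (negative diffs).
|A - A| = 1 + 2·11 = 23 (matches direct enumeration: 23).

|A - A| = 23


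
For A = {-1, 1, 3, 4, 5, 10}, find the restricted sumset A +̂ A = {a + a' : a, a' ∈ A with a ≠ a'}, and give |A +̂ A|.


Restricted sumset: A +̂ A = {a + a' : a ∈ A, a' ∈ A, a ≠ a'}.
Equivalently, take A + A and drop any sum 2a that is achievable ONLY as a + a for a ∈ A (i.e. sums representable only with equal summands).
Enumerate pairs (a, a') with a < a' (symmetric, so each unordered pair gives one sum; this covers all a ≠ a'):
  -1 + 1 = 0
  -1 + 3 = 2
  -1 + 4 = 3
  -1 + 5 = 4
  -1 + 10 = 9
  1 + 3 = 4
  1 + 4 = 5
  1 + 5 = 6
  1 + 10 = 11
  3 + 4 = 7
  3 + 5 = 8
  3 + 10 = 13
  4 + 5 = 9
  4 + 10 = 14
  5 + 10 = 15
Collected distinct sums: {0, 2, 3, 4, 5, 6, 7, 8, 9, 11, 13, 14, 15}
|A +̂ A| = 13
(Reference bound: |A +̂ A| ≥ 2|A| - 3 for |A| ≥ 2, with |A| = 6 giving ≥ 9.)

|A +̂ A| = 13


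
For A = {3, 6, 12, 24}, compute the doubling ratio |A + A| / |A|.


|A| = 4.
Compute A + A by enumerating all 16 pairs.
A + A = {6, 9, 12, 15, 18, 24, 27, 30, 36, 48}, so |A + A| = 10.
K = |A + A| / |A| = 10/4 = 5/2 ≈ 2.5000.
Reference: AP of size 4 gives K = 7/4 ≈ 1.7500; a fully generic set of size 4 gives K ≈ 2.5000.

|A| = 4, |A + A| = 10, K = 10/4 = 5/2.


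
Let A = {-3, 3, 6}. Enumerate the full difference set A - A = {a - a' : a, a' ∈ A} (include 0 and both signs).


A - A = {a - a' : a, a' ∈ A}.
Compute a - a' for each ordered pair (a, a'):
a = -3: -3--3=0, -3-3=-6, -3-6=-9
a = 3: 3--3=6, 3-3=0, 3-6=-3
a = 6: 6--3=9, 6-3=3, 6-6=0
Collecting distinct values (and noting 0 appears from a-a):
A - A = {-9, -6, -3, 0, 3, 6, 9}
|A - A| = 7

A - A = {-9, -6, -3, 0, 3, 6, 9}


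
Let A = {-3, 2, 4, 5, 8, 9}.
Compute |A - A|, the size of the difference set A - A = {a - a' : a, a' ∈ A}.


A - A = {a - a' : a, a' ∈ A}; |A| = 6.
Bounds: 2|A|-1 ≤ |A - A| ≤ |A|² - |A| + 1, i.e. 11 ≤ |A - A| ≤ 31.
Note: 0 ∈ A - A always (from a - a). The set is symmetric: if d ∈ A - A then -d ∈ A - A.
Enumerate nonzero differences d = a - a' with a > a' (then include -d):
Positive differences: {1, 2, 3, 4, 5, 6, 7, 8, 11, 12}
Full difference set: {0} ∪ (positive diffs) ∪ (negative diffs).
|A - A| = 1 + 2·10 = 21 (matches direct enumeration: 21).

|A - A| = 21


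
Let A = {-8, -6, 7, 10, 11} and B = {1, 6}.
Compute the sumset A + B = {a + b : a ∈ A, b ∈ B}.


A + B = {a + b : a ∈ A, b ∈ B}.
Enumerate all |A|·|B| = 5·2 = 10 pairs (a, b) and collect distinct sums.
a = -8: -8+1=-7, -8+6=-2
a = -6: -6+1=-5, -6+6=0
a = 7: 7+1=8, 7+6=13
a = 10: 10+1=11, 10+6=16
a = 11: 11+1=12, 11+6=17
Collecting distinct sums: A + B = {-7, -5, -2, 0, 8, 11, 12, 13, 16, 17}
|A + B| = 10

A + B = {-7, -5, -2, 0, 8, 11, 12, 13, 16, 17}


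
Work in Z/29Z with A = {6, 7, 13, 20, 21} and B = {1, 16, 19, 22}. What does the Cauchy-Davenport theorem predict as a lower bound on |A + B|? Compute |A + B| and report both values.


Cauchy-Davenport: |A + B| ≥ min(p, |A| + |B| - 1) for A, B nonempty in Z/pZ.
|A| = 5, |B| = 4, p = 29.
CD lower bound = min(29, 5 + 4 - 1) = min(29, 8) = 8.
Compute A + B mod 29 directly:
a = 6: 6+1=7, 6+16=22, 6+19=25, 6+22=28
a = 7: 7+1=8, 7+16=23, 7+19=26, 7+22=0
a = 13: 13+1=14, 13+16=0, 13+19=3, 13+22=6
a = 20: 20+1=21, 20+16=7, 20+19=10, 20+22=13
a = 21: 21+1=22, 21+16=8, 21+19=11, 21+22=14
A + B = {0, 3, 6, 7, 8, 10, 11, 13, 14, 21, 22, 23, 25, 26, 28}, so |A + B| = 15.
Verify: 15 ≥ 8? Yes ✓.

CD lower bound = 8, actual |A + B| = 15.


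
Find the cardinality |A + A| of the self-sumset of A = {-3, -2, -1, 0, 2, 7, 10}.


A + A = {a + a' : a, a' ∈ A}; |A| = 7.
General bounds: 2|A| - 1 ≤ |A + A| ≤ |A|(|A|+1)/2, i.e. 13 ≤ |A + A| ≤ 28.
Lower bound 2|A|-1 is attained iff A is an arithmetic progression.
Enumerate sums a + a' for a ≤ a' (symmetric, so this suffices):
a = -3: -3+-3=-6, -3+-2=-5, -3+-1=-4, -3+0=-3, -3+2=-1, -3+7=4, -3+10=7
a = -2: -2+-2=-4, -2+-1=-3, -2+0=-2, -2+2=0, -2+7=5, -2+10=8
a = -1: -1+-1=-2, -1+0=-1, -1+2=1, -1+7=6, -1+10=9
a = 0: 0+0=0, 0+2=2, 0+7=7, 0+10=10
a = 2: 2+2=4, 2+7=9, 2+10=12
a = 7: 7+7=14, 7+10=17
a = 10: 10+10=20
Distinct sums: {-6, -5, -4, -3, -2, -1, 0, 1, 2, 4, 5, 6, 7, 8, 9, 10, 12, 14, 17, 20}
|A + A| = 20

|A + A| = 20


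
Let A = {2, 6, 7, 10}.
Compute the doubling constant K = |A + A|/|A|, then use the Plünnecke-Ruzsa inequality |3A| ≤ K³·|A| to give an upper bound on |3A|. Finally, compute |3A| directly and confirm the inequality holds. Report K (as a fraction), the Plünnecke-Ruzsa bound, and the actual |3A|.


|A| = 4.
Step 1: Compute A + A by enumerating all 16 pairs.
A + A = {4, 8, 9, 12, 13, 14, 16, 17, 20}, so |A + A| = 9.
Step 2: Doubling constant K = |A + A|/|A| = 9/4 = 9/4 ≈ 2.2500.
Step 3: Plünnecke-Ruzsa gives |3A| ≤ K³·|A| = (2.2500)³ · 4 ≈ 45.5625.
Step 4: Compute 3A = A + A + A directly by enumerating all triples (a,b,c) ∈ A³; |3A| = 16.
Step 5: Check 16 ≤ 45.5625? Yes ✓.

K = 9/4, Plünnecke-Ruzsa bound K³|A| ≈ 45.5625, |3A| = 16, inequality holds.


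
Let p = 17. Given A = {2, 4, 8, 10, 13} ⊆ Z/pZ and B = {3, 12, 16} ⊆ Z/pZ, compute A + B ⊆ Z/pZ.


Work in Z/17Z: reduce every sum a + b modulo 17.
Enumerate all 15 pairs:
a = 2: 2+3=5, 2+12=14, 2+16=1
a = 4: 4+3=7, 4+12=16, 4+16=3
a = 8: 8+3=11, 8+12=3, 8+16=7
a = 10: 10+3=13, 10+12=5, 10+16=9
a = 13: 13+3=16, 13+12=8, 13+16=12
Distinct residues collected: {1, 3, 5, 7, 8, 9, 11, 12, 13, 14, 16}
|A + B| = 11 (out of 17 total residues).

A + B = {1, 3, 5, 7, 8, 9, 11, 12, 13, 14, 16}


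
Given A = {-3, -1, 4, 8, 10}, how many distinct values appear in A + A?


A + A = {a + a' : a, a' ∈ A}; |A| = 5.
General bounds: 2|A| - 1 ≤ |A + A| ≤ |A|(|A|+1)/2, i.e. 9 ≤ |A + A| ≤ 15.
Lower bound 2|A|-1 is attained iff A is an arithmetic progression.
Enumerate sums a + a' for a ≤ a' (symmetric, so this suffices):
a = -3: -3+-3=-6, -3+-1=-4, -3+4=1, -3+8=5, -3+10=7
a = -1: -1+-1=-2, -1+4=3, -1+8=7, -1+10=9
a = 4: 4+4=8, 4+8=12, 4+10=14
a = 8: 8+8=16, 8+10=18
a = 10: 10+10=20
Distinct sums: {-6, -4, -2, 1, 3, 5, 7, 8, 9, 12, 14, 16, 18, 20}
|A + A| = 14

|A + A| = 14


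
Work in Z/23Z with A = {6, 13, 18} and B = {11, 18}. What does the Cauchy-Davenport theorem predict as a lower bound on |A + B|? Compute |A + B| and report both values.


Cauchy-Davenport: |A + B| ≥ min(p, |A| + |B| - 1) for A, B nonempty in Z/pZ.
|A| = 3, |B| = 2, p = 23.
CD lower bound = min(23, 3 + 2 - 1) = min(23, 4) = 4.
Compute A + B mod 23 directly:
a = 6: 6+11=17, 6+18=1
a = 13: 13+11=1, 13+18=8
a = 18: 18+11=6, 18+18=13
A + B = {1, 6, 8, 13, 17}, so |A + B| = 5.
Verify: 5 ≥ 4? Yes ✓.

CD lower bound = 4, actual |A + B| = 5.


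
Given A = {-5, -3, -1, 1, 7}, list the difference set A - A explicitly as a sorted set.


A - A = {a - a' : a, a' ∈ A}.
Compute a - a' for each ordered pair (a, a'):
a = -5: -5--5=0, -5--3=-2, -5--1=-4, -5-1=-6, -5-7=-12
a = -3: -3--5=2, -3--3=0, -3--1=-2, -3-1=-4, -3-7=-10
a = -1: -1--5=4, -1--3=2, -1--1=0, -1-1=-2, -1-7=-8
a = 1: 1--5=6, 1--3=4, 1--1=2, 1-1=0, 1-7=-6
a = 7: 7--5=12, 7--3=10, 7--1=8, 7-1=6, 7-7=0
Collecting distinct values (and noting 0 appears from a-a):
A - A = {-12, -10, -8, -6, -4, -2, 0, 2, 4, 6, 8, 10, 12}
|A - A| = 13

A - A = {-12, -10, -8, -6, -4, -2, 0, 2, 4, 6, 8, 10, 12}


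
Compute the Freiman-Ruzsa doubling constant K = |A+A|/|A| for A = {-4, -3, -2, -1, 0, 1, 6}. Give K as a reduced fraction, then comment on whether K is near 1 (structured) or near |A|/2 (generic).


|A| = 7.
Compute A + A by enumerating all 49 pairs.
A + A = {-8, -7, -6, -5, -4, -3, -2, -1, 0, 1, 2, 3, 4, 5, 6, 7, 12}, so |A + A| = 17.
K = |A + A| / |A| = 17/7 (already in lowest terms) ≈ 2.4286.
Reference: AP of size 7 gives K = 13/7 ≈ 1.8571; a fully generic set of size 7 gives K ≈ 4.0000.

|A| = 7, |A + A| = 17, K = 17/7.


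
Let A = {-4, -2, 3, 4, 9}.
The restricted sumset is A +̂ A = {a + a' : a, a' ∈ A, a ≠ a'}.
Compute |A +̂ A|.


Restricted sumset: A +̂ A = {a + a' : a ∈ A, a' ∈ A, a ≠ a'}.
Equivalently, take A + A and drop any sum 2a that is achievable ONLY as a + a for a ∈ A (i.e. sums representable only with equal summands).
Enumerate pairs (a, a') with a < a' (symmetric, so each unordered pair gives one sum; this covers all a ≠ a'):
  -4 + -2 = -6
  -4 + 3 = -1
  -4 + 4 = 0
  -4 + 9 = 5
  -2 + 3 = 1
  -2 + 4 = 2
  -2 + 9 = 7
  3 + 4 = 7
  3 + 9 = 12
  4 + 9 = 13
Collected distinct sums: {-6, -1, 0, 1, 2, 5, 7, 12, 13}
|A +̂ A| = 9
(Reference bound: |A +̂ A| ≥ 2|A| - 3 for |A| ≥ 2, with |A| = 5 giving ≥ 7.)

|A +̂ A| = 9


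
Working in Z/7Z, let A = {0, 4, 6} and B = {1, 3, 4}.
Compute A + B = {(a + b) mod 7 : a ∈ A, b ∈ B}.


Work in Z/7Z: reduce every sum a + b modulo 7.
Enumerate all 9 pairs:
a = 0: 0+1=1, 0+3=3, 0+4=4
a = 4: 4+1=5, 4+3=0, 4+4=1
a = 6: 6+1=0, 6+3=2, 6+4=3
Distinct residues collected: {0, 1, 2, 3, 4, 5}
|A + B| = 6 (out of 7 total residues).

A + B = {0, 1, 2, 3, 4, 5}


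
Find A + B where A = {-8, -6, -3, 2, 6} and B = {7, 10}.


A + B = {a + b : a ∈ A, b ∈ B}.
Enumerate all |A|·|B| = 5·2 = 10 pairs (a, b) and collect distinct sums.
a = -8: -8+7=-1, -8+10=2
a = -6: -6+7=1, -6+10=4
a = -3: -3+7=4, -3+10=7
a = 2: 2+7=9, 2+10=12
a = 6: 6+7=13, 6+10=16
Collecting distinct sums: A + B = {-1, 1, 2, 4, 7, 9, 12, 13, 16}
|A + B| = 9

A + B = {-1, 1, 2, 4, 7, 9, 12, 13, 16}


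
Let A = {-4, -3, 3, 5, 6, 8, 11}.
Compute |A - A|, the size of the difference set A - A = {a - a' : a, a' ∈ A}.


A - A = {a - a' : a, a' ∈ A}; |A| = 7.
Bounds: 2|A|-1 ≤ |A - A| ≤ |A|² - |A| + 1, i.e. 13 ≤ |A - A| ≤ 43.
Note: 0 ∈ A - A always (from a - a). The set is symmetric: if d ∈ A - A then -d ∈ A - A.
Enumerate nonzero differences d = a - a' with a > a' (then include -d):
Positive differences: {1, 2, 3, 5, 6, 7, 8, 9, 10, 11, 12, 14, 15}
Full difference set: {0} ∪ (positive diffs) ∪ (negative diffs).
|A - A| = 1 + 2·13 = 27 (matches direct enumeration: 27).

|A - A| = 27


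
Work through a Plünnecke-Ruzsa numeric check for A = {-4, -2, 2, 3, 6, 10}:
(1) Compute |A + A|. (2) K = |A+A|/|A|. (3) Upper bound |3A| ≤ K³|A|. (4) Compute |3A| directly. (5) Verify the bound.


|A| = 6.
Step 1: Compute A + A by enumerating all 36 pairs.
A + A = {-8, -6, -4, -2, -1, 0, 1, 2, 4, 5, 6, 8, 9, 12, 13, 16, 20}, so |A + A| = 17.
Step 2: Doubling constant K = |A + A|/|A| = 17/6 = 17/6 ≈ 2.8333.
Step 3: Plünnecke-Ruzsa gives |3A| ≤ K³·|A| = (2.8333)³ · 6 ≈ 136.4722.
Step 4: Compute 3A = A + A + A directly by enumerating all triples (a,b,c) ∈ A³; |3A| = 31.
Step 5: Check 31 ≤ 136.4722? Yes ✓.

K = 17/6, Plünnecke-Ruzsa bound K³|A| ≈ 136.4722, |3A| = 31, inequality holds.


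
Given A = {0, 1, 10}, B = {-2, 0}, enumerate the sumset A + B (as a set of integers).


A + B = {a + b : a ∈ A, b ∈ B}.
Enumerate all |A|·|B| = 3·2 = 6 pairs (a, b) and collect distinct sums.
a = 0: 0+-2=-2, 0+0=0
a = 1: 1+-2=-1, 1+0=1
a = 10: 10+-2=8, 10+0=10
Collecting distinct sums: A + B = {-2, -1, 0, 1, 8, 10}
|A + B| = 6

A + B = {-2, -1, 0, 1, 8, 10}


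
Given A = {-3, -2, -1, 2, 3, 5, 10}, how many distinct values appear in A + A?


A + A = {a + a' : a, a' ∈ A}; |A| = 7.
General bounds: 2|A| - 1 ≤ |A + A| ≤ |A|(|A|+1)/2, i.e. 13 ≤ |A + A| ≤ 28.
Lower bound 2|A|-1 is attained iff A is an arithmetic progression.
Enumerate sums a + a' for a ≤ a' (symmetric, so this suffices):
a = -3: -3+-3=-6, -3+-2=-5, -3+-1=-4, -3+2=-1, -3+3=0, -3+5=2, -3+10=7
a = -2: -2+-2=-4, -2+-1=-3, -2+2=0, -2+3=1, -2+5=3, -2+10=8
a = -1: -1+-1=-2, -1+2=1, -1+3=2, -1+5=4, -1+10=9
a = 2: 2+2=4, 2+3=5, 2+5=7, 2+10=12
a = 3: 3+3=6, 3+5=8, 3+10=13
a = 5: 5+5=10, 5+10=15
a = 10: 10+10=20
Distinct sums: {-6, -5, -4, -3, -2, -1, 0, 1, 2, 3, 4, 5, 6, 7, 8, 9, 10, 12, 13, 15, 20}
|A + A| = 21

|A + A| = 21


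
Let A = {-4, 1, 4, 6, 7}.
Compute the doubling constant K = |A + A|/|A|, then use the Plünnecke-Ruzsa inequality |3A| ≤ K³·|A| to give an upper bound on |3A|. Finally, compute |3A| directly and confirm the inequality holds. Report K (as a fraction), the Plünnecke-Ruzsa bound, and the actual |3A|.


|A| = 5.
Step 1: Compute A + A by enumerating all 25 pairs.
A + A = {-8, -3, 0, 2, 3, 5, 7, 8, 10, 11, 12, 13, 14}, so |A + A| = 13.
Step 2: Doubling constant K = |A + A|/|A| = 13/5 = 13/5 ≈ 2.6000.
Step 3: Plünnecke-Ruzsa gives |3A| ≤ K³·|A| = (2.6000)³ · 5 ≈ 87.8800.
Step 4: Compute 3A = A + A + A directly by enumerating all triples (a,b,c) ∈ A³; |3A| = 24.
Step 5: Check 24 ≤ 87.8800? Yes ✓.

K = 13/5, Plünnecke-Ruzsa bound K³|A| ≈ 87.8800, |3A| = 24, inequality holds.


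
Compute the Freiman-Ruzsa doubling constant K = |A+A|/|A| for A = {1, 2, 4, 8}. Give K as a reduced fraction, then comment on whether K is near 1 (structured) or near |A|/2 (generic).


|A| = 4.
Compute A + A by enumerating all 16 pairs.
A + A = {2, 3, 4, 5, 6, 8, 9, 10, 12, 16}, so |A + A| = 10.
K = |A + A| / |A| = 10/4 = 5/2 ≈ 2.5000.
Reference: AP of size 4 gives K = 7/4 ≈ 1.7500; a fully generic set of size 4 gives K ≈ 2.5000.

|A| = 4, |A + A| = 10, K = 10/4 = 5/2.


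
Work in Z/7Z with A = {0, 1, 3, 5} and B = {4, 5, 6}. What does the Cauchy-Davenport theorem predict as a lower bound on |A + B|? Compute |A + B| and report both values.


Cauchy-Davenport: |A + B| ≥ min(p, |A| + |B| - 1) for A, B nonempty in Z/pZ.
|A| = 4, |B| = 3, p = 7.
CD lower bound = min(7, 4 + 3 - 1) = min(7, 6) = 6.
Compute A + B mod 7 directly:
a = 0: 0+4=4, 0+5=5, 0+6=6
a = 1: 1+4=5, 1+5=6, 1+6=0
a = 3: 3+4=0, 3+5=1, 3+6=2
a = 5: 5+4=2, 5+5=3, 5+6=4
A + B = {0, 1, 2, 3, 4, 5, 6}, so |A + B| = 7.
Verify: 7 ≥ 6? Yes ✓.

CD lower bound = 6, actual |A + B| = 7.


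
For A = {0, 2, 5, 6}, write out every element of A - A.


A - A = {a - a' : a, a' ∈ A}.
Compute a - a' for each ordered pair (a, a'):
a = 0: 0-0=0, 0-2=-2, 0-5=-5, 0-6=-6
a = 2: 2-0=2, 2-2=0, 2-5=-3, 2-6=-4
a = 5: 5-0=5, 5-2=3, 5-5=0, 5-6=-1
a = 6: 6-0=6, 6-2=4, 6-5=1, 6-6=0
Collecting distinct values (and noting 0 appears from a-a):
A - A = {-6, -5, -4, -3, -2, -1, 0, 1, 2, 3, 4, 5, 6}
|A - A| = 13

A - A = {-6, -5, -4, -3, -2, -1, 0, 1, 2, 3, 4, 5, 6}


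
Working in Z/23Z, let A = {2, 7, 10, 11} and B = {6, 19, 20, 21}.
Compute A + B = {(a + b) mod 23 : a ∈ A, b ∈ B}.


Work in Z/23Z: reduce every sum a + b modulo 23.
Enumerate all 16 pairs:
a = 2: 2+6=8, 2+19=21, 2+20=22, 2+21=0
a = 7: 7+6=13, 7+19=3, 7+20=4, 7+21=5
a = 10: 10+6=16, 10+19=6, 10+20=7, 10+21=8
a = 11: 11+6=17, 11+19=7, 11+20=8, 11+21=9
Distinct residues collected: {0, 3, 4, 5, 6, 7, 8, 9, 13, 16, 17, 21, 22}
|A + B| = 13 (out of 23 total residues).

A + B = {0, 3, 4, 5, 6, 7, 8, 9, 13, 16, 17, 21, 22}


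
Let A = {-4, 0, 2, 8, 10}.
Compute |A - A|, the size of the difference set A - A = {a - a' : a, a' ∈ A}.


A - A = {a - a' : a, a' ∈ A}; |A| = 5.
Bounds: 2|A|-1 ≤ |A - A| ≤ |A|² - |A| + 1, i.e. 9 ≤ |A - A| ≤ 21.
Note: 0 ∈ A - A always (from a - a). The set is symmetric: if d ∈ A - A then -d ∈ A - A.
Enumerate nonzero differences d = a - a' with a > a' (then include -d):
Positive differences: {2, 4, 6, 8, 10, 12, 14}
Full difference set: {0} ∪ (positive diffs) ∪ (negative diffs).
|A - A| = 1 + 2·7 = 15 (matches direct enumeration: 15).

|A - A| = 15


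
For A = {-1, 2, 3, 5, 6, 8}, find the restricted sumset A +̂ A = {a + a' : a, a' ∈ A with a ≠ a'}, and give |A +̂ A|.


Restricted sumset: A +̂ A = {a + a' : a ∈ A, a' ∈ A, a ≠ a'}.
Equivalently, take A + A and drop any sum 2a that is achievable ONLY as a + a for a ∈ A (i.e. sums representable only with equal summands).
Enumerate pairs (a, a') with a < a' (symmetric, so each unordered pair gives one sum; this covers all a ≠ a'):
  -1 + 2 = 1
  -1 + 3 = 2
  -1 + 5 = 4
  -1 + 6 = 5
  -1 + 8 = 7
  2 + 3 = 5
  2 + 5 = 7
  2 + 6 = 8
  2 + 8 = 10
  3 + 5 = 8
  3 + 6 = 9
  3 + 8 = 11
  5 + 6 = 11
  5 + 8 = 13
  6 + 8 = 14
Collected distinct sums: {1, 2, 4, 5, 7, 8, 9, 10, 11, 13, 14}
|A +̂ A| = 11
(Reference bound: |A +̂ A| ≥ 2|A| - 3 for |A| ≥ 2, with |A| = 6 giving ≥ 9.)

|A +̂ A| = 11


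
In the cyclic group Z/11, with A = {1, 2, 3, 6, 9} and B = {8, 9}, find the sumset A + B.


Work in Z/11Z: reduce every sum a + b modulo 11.
Enumerate all 10 pairs:
a = 1: 1+8=9, 1+9=10
a = 2: 2+8=10, 2+9=0
a = 3: 3+8=0, 3+9=1
a = 6: 6+8=3, 6+9=4
a = 9: 9+8=6, 9+9=7
Distinct residues collected: {0, 1, 3, 4, 6, 7, 9, 10}
|A + B| = 8 (out of 11 total residues).

A + B = {0, 1, 3, 4, 6, 7, 9, 10}


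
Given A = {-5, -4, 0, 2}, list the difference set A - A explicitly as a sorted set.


A - A = {a - a' : a, a' ∈ A}.
Compute a - a' for each ordered pair (a, a'):
a = -5: -5--5=0, -5--4=-1, -5-0=-5, -5-2=-7
a = -4: -4--5=1, -4--4=0, -4-0=-4, -4-2=-6
a = 0: 0--5=5, 0--4=4, 0-0=0, 0-2=-2
a = 2: 2--5=7, 2--4=6, 2-0=2, 2-2=0
Collecting distinct values (and noting 0 appears from a-a):
A - A = {-7, -6, -5, -4, -2, -1, 0, 1, 2, 4, 5, 6, 7}
|A - A| = 13

A - A = {-7, -6, -5, -4, -2, -1, 0, 1, 2, 4, 5, 6, 7}


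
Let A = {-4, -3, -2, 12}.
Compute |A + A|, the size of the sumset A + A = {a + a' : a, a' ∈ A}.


A + A = {a + a' : a, a' ∈ A}; |A| = 4.
General bounds: 2|A| - 1 ≤ |A + A| ≤ |A|(|A|+1)/2, i.e. 7 ≤ |A + A| ≤ 10.
Lower bound 2|A|-1 is attained iff A is an arithmetic progression.
Enumerate sums a + a' for a ≤ a' (symmetric, so this suffices):
a = -4: -4+-4=-8, -4+-3=-7, -4+-2=-6, -4+12=8
a = -3: -3+-3=-6, -3+-2=-5, -3+12=9
a = -2: -2+-2=-4, -2+12=10
a = 12: 12+12=24
Distinct sums: {-8, -7, -6, -5, -4, 8, 9, 10, 24}
|A + A| = 9

|A + A| = 9


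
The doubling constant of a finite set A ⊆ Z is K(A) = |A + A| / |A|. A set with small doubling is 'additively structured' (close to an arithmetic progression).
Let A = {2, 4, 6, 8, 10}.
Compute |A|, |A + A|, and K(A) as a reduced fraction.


|A| = 5.
Compute A + A by enumerating all 25 pairs.
A + A = {4, 6, 8, 10, 12, 14, 16, 18, 20}, so |A + A| = 9.
K = |A + A| / |A| = 9/5 (already in lowest terms) ≈ 1.8000.
Reference: AP of size 5 gives K = 9/5 ≈ 1.8000; a fully generic set of size 5 gives K ≈ 3.0000.

|A| = 5, |A + A| = 9, K = 9/5.


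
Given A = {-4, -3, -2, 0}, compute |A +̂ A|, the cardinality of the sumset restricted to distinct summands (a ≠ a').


Restricted sumset: A +̂ A = {a + a' : a ∈ A, a' ∈ A, a ≠ a'}.
Equivalently, take A + A and drop any sum 2a that is achievable ONLY as a + a for a ∈ A (i.e. sums representable only with equal summands).
Enumerate pairs (a, a') with a < a' (symmetric, so each unordered pair gives one sum; this covers all a ≠ a'):
  -4 + -3 = -7
  -4 + -2 = -6
  -4 + 0 = -4
  -3 + -2 = -5
  -3 + 0 = -3
  -2 + 0 = -2
Collected distinct sums: {-7, -6, -5, -4, -3, -2}
|A +̂ A| = 6
(Reference bound: |A +̂ A| ≥ 2|A| - 3 for |A| ≥ 2, with |A| = 4 giving ≥ 5.)

|A +̂ A| = 6


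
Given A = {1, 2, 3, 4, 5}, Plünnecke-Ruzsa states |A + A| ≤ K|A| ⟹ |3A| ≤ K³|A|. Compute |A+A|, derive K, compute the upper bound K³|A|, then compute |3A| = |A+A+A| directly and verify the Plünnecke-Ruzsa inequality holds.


|A| = 5.
Step 1: Compute A + A by enumerating all 25 pairs.
A + A = {2, 3, 4, 5, 6, 7, 8, 9, 10}, so |A + A| = 9.
Step 2: Doubling constant K = |A + A|/|A| = 9/5 = 9/5 ≈ 1.8000.
Step 3: Plünnecke-Ruzsa gives |3A| ≤ K³·|A| = (1.8000)³ · 5 ≈ 29.1600.
Step 4: Compute 3A = A + A + A directly by enumerating all triples (a,b,c) ∈ A³; |3A| = 13.
Step 5: Check 13 ≤ 29.1600? Yes ✓.

K = 9/5, Plünnecke-Ruzsa bound K³|A| ≈ 29.1600, |3A| = 13, inequality holds.


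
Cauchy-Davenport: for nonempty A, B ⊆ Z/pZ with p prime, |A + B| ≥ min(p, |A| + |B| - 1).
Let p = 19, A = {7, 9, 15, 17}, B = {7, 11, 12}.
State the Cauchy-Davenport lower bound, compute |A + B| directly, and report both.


Cauchy-Davenport: |A + B| ≥ min(p, |A| + |B| - 1) for A, B nonempty in Z/pZ.
|A| = 4, |B| = 3, p = 19.
CD lower bound = min(19, 4 + 3 - 1) = min(19, 6) = 6.
Compute A + B mod 19 directly:
a = 7: 7+7=14, 7+11=18, 7+12=0
a = 9: 9+7=16, 9+11=1, 9+12=2
a = 15: 15+7=3, 15+11=7, 15+12=8
a = 17: 17+7=5, 17+11=9, 17+12=10
A + B = {0, 1, 2, 3, 5, 7, 8, 9, 10, 14, 16, 18}, so |A + B| = 12.
Verify: 12 ≥ 6? Yes ✓.

CD lower bound = 6, actual |A + B| = 12.


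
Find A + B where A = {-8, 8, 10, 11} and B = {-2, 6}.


A + B = {a + b : a ∈ A, b ∈ B}.
Enumerate all |A|·|B| = 4·2 = 8 pairs (a, b) and collect distinct sums.
a = -8: -8+-2=-10, -8+6=-2
a = 8: 8+-2=6, 8+6=14
a = 10: 10+-2=8, 10+6=16
a = 11: 11+-2=9, 11+6=17
Collecting distinct sums: A + B = {-10, -2, 6, 8, 9, 14, 16, 17}
|A + B| = 8

A + B = {-10, -2, 6, 8, 9, 14, 16, 17}


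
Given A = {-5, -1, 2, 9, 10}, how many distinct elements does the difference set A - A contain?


A - A = {a - a' : a, a' ∈ A}; |A| = 5.
Bounds: 2|A|-1 ≤ |A - A| ≤ |A|² - |A| + 1, i.e. 9 ≤ |A - A| ≤ 21.
Note: 0 ∈ A - A always (from a - a). The set is symmetric: if d ∈ A - A then -d ∈ A - A.
Enumerate nonzero differences d = a - a' with a > a' (then include -d):
Positive differences: {1, 3, 4, 7, 8, 10, 11, 14, 15}
Full difference set: {0} ∪ (positive diffs) ∪ (negative diffs).
|A - A| = 1 + 2·9 = 19 (matches direct enumeration: 19).

|A - A| = 19


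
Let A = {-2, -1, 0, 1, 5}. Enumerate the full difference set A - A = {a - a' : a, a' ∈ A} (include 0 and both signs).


A - A = {a - a' : a, a' ∈ A}.
Compute a - a' for each ordered pair (a, a'):
a = -2: -2--2=0, -2--1=-1, -2-0=-2, -2-1=-3, -2-5=-7
a = -1: -1--2=1, -1--1=0, -1-0=-1, -1-1=-2, -1-5=-6
a = 0: 0--2=2, 0--1=1, 0-0=0, 0-1=-1, 0-5=-5
a = 1: 1--2=3, 1--1=2, 1-0=1, 1-1=0, 1-5=-4
a = 5: 5--2=7, 5--1=6, 5-0=5, 5-1=4, 5-5=0
Collecting distinct values (and noting 0 appears from a-a):
A - A = {-7, -6, -5, -4, -3, -2, -1, 0, 1, 2, 3, 4, 5, 6, 7}
|A - A| = 15

A - A = {-7, -6, -5, -4, -3, -2, -1, 0, 1, 2, 3, 4, 5, 6, 7}


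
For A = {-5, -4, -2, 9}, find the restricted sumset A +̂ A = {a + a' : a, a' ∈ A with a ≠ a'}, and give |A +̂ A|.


Restricted sumset: A +̂ A = {a + a' : a ∈ A, a' ∈ A, a ≠ a'}.
Equivalently, take A + A and drop any sum 2a that is achievable ONLY as a + a for a ∈ A (i.e. sums representable only with equal summands).
Enumerate pairs (a, a') with a < a' (symmetric, so each unordered pair gives one sum; this covers all a ≠ a'):
  -5 + -4 = -9
  -5 + -2 = -7
  -5 + 9 = 4
  -4 + -2 = -6
  -4 + 9 = 5
  -2 + 9 = 7
Collected distinct sums: {-9, -7, -6, 4, 5, 7}
|A +̂ A| = 6
(Reference bound: |A +̂ A| ≥ 2|A| - 3 for |A| ≥ 2, with |A| = 4 giving ≥ 5.)

|A +̂ A| = 6


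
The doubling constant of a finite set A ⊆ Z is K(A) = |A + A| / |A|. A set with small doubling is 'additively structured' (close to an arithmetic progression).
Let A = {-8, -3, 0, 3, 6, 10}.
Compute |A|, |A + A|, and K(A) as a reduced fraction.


|A| = 6.
Compute A + A by enumerating all 36 pairs.
A + A = {-16, -11, -8, -6, -5, -3, -2, 0, 2, 3, 6, 7, 9, 10, 12, 13, 16, 20}, so |A + A| = 18.
K = |A + A| / |A| = 18/6 = 3/1 ≈ 3.0000.
Reference: AP of size 6 gives K = 11/6 ≈ 1.8333; a fully generic set of size 6 gives K ≈ 3.5000.

|A| = 6, |A + A| = 18, K = 18/6 = 3/1.
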